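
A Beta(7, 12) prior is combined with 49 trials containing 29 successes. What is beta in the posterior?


In conjugate updating:
beta_posterior = beta_prior + (n - k)
= 12 + (49 - 29)
= 12 + 20 = 32

32


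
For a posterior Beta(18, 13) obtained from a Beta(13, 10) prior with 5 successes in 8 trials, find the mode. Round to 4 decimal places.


Mode = (alpha - 1) / (alpha + beta - 2)
= 17 / 29
= 0.5862

0.5862


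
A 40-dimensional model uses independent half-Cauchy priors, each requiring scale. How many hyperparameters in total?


Per parameter: 1 (scale).
Total = 40 * 1 = 40

40


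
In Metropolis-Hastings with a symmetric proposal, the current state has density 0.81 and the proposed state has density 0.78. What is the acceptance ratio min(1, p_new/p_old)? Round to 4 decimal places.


Ratio = p_new / p_old = 0.78 / 0.81 = 0.963
Acceptance = min(1, 0.963) = 0.963

0.963


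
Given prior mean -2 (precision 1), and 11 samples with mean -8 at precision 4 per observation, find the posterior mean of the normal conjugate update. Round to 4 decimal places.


The posterior mean is a precision-weighted average of prior and data.
Post. prec. = 1 + 44 = 45
Post. mean = (-2 + -352)/45 = -354/45 = -7.8667

-7.8667


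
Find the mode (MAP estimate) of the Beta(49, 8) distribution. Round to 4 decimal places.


For Beta(a,b) with a,b > 1:
Mode = (a-1)/(a+b-2) = (49-1)/(57-2)
= 48/55 = 0.8727

0.8727


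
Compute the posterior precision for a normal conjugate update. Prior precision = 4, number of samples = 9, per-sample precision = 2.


tau_post = tau_0 + n * tau
= 4 + 9 * 2 = 22

22


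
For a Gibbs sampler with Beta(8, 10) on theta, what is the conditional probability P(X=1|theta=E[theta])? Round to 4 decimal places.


E[theta] = 8/(8+10) = 0.4444
P(X=1|theta) = theta = 0.4444

0.4444


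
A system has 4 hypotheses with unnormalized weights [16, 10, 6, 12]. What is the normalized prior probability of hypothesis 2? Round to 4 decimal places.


The normalized prior is the weight divided by the total.
Total weight = 44
P(H2) = 10 / 44 = 0.2273

0.2273


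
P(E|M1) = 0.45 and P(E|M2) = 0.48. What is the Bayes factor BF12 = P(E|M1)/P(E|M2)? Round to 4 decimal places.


Bayes factor BF12 = P(E|M1) / P(E|M2)
= 0.45 / 0.48
= 0.9375

0.9375


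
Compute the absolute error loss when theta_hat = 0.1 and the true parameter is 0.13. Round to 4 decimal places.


L = |theta_hat - theta_true|
= |0.1 - 0.13| = 0.03

0.03


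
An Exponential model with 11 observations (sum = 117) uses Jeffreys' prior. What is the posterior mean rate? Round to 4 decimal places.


Posterior Gamma(11, 117)
E[lambda] = 11/117 = 0.094

0.094


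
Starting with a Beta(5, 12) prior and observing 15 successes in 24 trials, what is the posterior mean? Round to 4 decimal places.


Posterior parameters: alpha = 5 + 15 = 20
beta = 12 + 9 = 21
Posterior mean = alpha / (alpha + beta) = 20 / 41
= 0.4878

0.4878


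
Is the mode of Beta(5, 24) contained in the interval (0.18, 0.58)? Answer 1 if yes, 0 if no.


Mode = (a-1)/(a+b-2) = 4/27 = 0.1481
Interval: (0.18, 0.58)
Contains mode? 0

0


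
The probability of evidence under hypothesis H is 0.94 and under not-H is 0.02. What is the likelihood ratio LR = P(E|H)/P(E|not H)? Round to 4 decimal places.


LR = 0.94 / 0.02
= 47.0

47.0


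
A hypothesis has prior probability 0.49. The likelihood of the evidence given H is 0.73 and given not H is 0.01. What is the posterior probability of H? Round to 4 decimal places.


Using Bayes' theorem:
P(E) = 0.49 * 0.73 + 0.51 * 0.01
P(E) = 0.3628
P(H|E) = (0.49 * 0.73) / 0.3628 = 0.9859

0.9859


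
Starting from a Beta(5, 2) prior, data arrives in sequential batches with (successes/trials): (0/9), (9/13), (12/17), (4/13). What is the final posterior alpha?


In sequential Bayesian updating, we sum all successes.
Total successes = 25
Final alpha = 5 + 25 = 30

30


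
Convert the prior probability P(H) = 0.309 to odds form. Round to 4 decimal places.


P(not H) = 1 - 0.309 = 0.691
Odds = 0.309 / 0.691 = 0.4472

0.4472


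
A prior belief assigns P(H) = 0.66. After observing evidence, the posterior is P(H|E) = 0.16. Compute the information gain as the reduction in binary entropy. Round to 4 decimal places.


H(prior) = -0.66*log2(0.66) - 0.34*log2(0.34)
= 0.9248
H(post) = -0.16*log2(0.16) - 0.84*log2(0.84)
= 0.6343
IG = 0.9248 - 0.6343 = 0.2905

0.2905


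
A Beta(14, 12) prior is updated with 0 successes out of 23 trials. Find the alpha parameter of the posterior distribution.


In the Beta-Binomial conjugate update:
alpha_post = alpha_prior + successes
= 14 + 0
= 14

14


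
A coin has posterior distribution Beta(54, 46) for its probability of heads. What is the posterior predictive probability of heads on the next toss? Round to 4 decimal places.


Posterior predictive = E[theta] = alpha/(alpha+beta)
= 54/100
= 0.54

0.54


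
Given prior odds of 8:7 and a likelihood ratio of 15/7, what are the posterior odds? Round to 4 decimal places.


Posterior odds = prior odds * LR
Prior odds = 8/7 = 1.1429
LR = 15/7 = 2.1429
Posterior odds = 1.1429 * 2.1429 = 2.449

2.449


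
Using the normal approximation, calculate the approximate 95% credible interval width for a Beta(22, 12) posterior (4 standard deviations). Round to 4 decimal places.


Var(Beta) = 22*12/(34^2 * 35) = 0.0065
SD = 0.0808
Width ~ 4*SD = 0.3231

0.3231


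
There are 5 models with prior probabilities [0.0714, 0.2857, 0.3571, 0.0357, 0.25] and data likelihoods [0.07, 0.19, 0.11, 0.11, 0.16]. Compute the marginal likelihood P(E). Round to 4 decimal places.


P(E) = sum over models of P(M_i) * P(E|M_i)
= 0.0714*0.07 + 0.2857*0.19 + 0.3571*0.11 + 0.0357*0.11 + 0.25*0.16
= 0.1425

0.1425


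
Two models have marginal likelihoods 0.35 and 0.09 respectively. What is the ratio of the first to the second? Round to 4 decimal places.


Evidence ratio = 0.35 / 0.09
= 3.8889

3.8889


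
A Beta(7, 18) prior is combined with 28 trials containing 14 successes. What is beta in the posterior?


In conjugate updating:
beta_posterior = beta_prior + (n - k)
= 18 + (28 - 14)
= 18 + 14 = 32

32


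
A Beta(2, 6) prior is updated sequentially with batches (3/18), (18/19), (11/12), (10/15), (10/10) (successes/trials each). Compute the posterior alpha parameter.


Sequential conjugate updating is equivalent to a single batch update.
Total successes across all batches = 52
alpha_posterior = alpha_prior + total_successes = 2 + 52
= 54

54


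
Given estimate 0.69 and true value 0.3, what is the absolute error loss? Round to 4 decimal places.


Absolute error = |estimate - true|
= |0.39| = 0.39

0.39


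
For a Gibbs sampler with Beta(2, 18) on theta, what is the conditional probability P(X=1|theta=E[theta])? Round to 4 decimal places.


E[theta] = 2/(2+18) = 0.1
P(X=1|theta) = theta = 0.1

0.1


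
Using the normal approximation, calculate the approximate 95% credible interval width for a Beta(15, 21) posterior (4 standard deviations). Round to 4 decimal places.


Var(Beta) = 15*21/(36^2 * 37) = 0.0066
SD = 0.081
Width ~ 4*SD = 0.3242

0.3242


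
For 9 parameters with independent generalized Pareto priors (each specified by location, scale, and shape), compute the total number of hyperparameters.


A generalized Pareto prior has 3 hyperparameters per parameter.
Total = 9 * 3 = 27

27


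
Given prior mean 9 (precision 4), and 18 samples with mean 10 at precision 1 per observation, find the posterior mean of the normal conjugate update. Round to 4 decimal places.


The posterior mean is a precision-weighted average of prior and data.
Post. prec. = 4 + 18 = 22
Post. mean = (36 + 180)/22 = 216/22 = 9.8182

9.8182


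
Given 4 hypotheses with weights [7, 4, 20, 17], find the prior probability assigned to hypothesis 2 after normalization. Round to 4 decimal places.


To normalize, divide each weight by the sum of all weights.
Sum = 48
Prior(H2) = 4/48 = 0.0833

0.0833


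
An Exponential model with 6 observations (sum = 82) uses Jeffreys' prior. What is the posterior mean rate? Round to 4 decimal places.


Posterior Gamma(6, 82)
E[lambda] = 6/82 = 0.0732

0.0732


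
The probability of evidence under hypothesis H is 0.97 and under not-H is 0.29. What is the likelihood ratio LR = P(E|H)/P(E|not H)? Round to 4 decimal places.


LR = 0.97 / 0.29
= 3.3448

3.3448


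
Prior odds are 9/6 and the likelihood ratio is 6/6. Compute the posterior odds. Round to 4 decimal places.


Posterior odds = prior odds * likelihood ratio
= (9/6) * (6/6)
= 54 / 36
= 1.5

1.5


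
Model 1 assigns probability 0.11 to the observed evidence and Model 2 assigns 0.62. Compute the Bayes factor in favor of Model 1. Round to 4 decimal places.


BF = P(data|M1) / P(data|M2)
= 0.11 / 0.62 = 0.1774

0.1774


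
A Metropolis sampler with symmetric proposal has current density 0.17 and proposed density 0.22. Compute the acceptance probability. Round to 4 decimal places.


For symmetric proposals, acceptance = min(1, pi(x*)/pi(x))
= min(1, 0.22/0.17)
= min(1, 1.2941) = 1.0

1.0


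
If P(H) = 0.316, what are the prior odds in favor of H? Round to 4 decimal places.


Prior odds = P(H) / (1 - P(H))
= 0.316 / 0.684
= 0.462

0.462


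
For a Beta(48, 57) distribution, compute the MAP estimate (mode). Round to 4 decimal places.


MAP = mode = (a-1)/(a+b-2)
= (48-1)/(48+57-2)
= 47/103 = 0.4563

0.4563


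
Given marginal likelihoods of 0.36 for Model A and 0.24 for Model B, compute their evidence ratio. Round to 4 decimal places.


Ratio = ML(A) / ML(B) = 0.36/0.24
= 1.5

1.5


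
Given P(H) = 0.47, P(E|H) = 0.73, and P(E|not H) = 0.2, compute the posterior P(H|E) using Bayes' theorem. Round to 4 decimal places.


By Bayes' theorem: P(H|E) = P(E|H)*P(H) / P(E)
P(E) = P(E|H)*P(H) + P(E|not H)*P(not H)
P(E) = 0.73*0.47 + 0.2*0.53 = 0.4491
P(H|E) = 0.73*0.47 / 0.4491 = 0.764

0.764


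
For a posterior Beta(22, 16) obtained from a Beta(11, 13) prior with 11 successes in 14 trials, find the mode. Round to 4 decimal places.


Mode = (alpha - 1) / (alpha + beta - 2)
= 21 / 36
= 0.5833

0.5833


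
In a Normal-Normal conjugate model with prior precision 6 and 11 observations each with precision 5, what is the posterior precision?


Posterior precision = prior precision + n * observation precision
= 6 + 11 * 5
= 6 + 55 = 61

61


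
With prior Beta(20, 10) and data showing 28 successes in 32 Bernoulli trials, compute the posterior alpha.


Conjugate update: alpha_posterior = alpha_prior + k
= 20 + 28 = 48

48


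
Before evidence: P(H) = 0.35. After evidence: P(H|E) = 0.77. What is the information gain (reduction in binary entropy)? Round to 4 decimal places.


Prior entropy = 0.9341
Posterior entropy = 0.778
Information gain = 0.9341 - 0.778 = 0.1561

0.1561


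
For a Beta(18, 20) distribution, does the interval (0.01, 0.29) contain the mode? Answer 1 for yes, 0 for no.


Mode of Beta(a,b) = (a-1)/(a+b-2)
= (18-1)/(18+20-2) = 0.4722
Check: 0.01 <= 0.4722 <= 0.29?
Result: 0

0


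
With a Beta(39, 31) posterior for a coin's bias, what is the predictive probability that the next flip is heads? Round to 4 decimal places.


The predictive probability equals the posterior mean.
P(next = heads) = alpha / (alpha + beta)
= 39 / 70 = 0.5571

0.5571


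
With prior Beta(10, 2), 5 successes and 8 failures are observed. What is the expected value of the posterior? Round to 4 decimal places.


Posterior = Beta(15, 10)
E[theta] = alpha/(alpha+beta)
= 15/25 = 0.6

0.6


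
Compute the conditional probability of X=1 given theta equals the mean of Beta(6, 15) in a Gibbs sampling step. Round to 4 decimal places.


Mean of Beta(6, 15) = 0.2857
P(X=1 | theta=0.2857) = 0.2857

0.2857


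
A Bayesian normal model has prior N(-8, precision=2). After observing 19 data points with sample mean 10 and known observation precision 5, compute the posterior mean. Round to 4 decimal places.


Posterior mean = (prior_precision * prior_mean + n * data_precision * data_mean) / (prior_precision + n * data_precision)
Numerator = 2*-8 + 19*5*10 = 934
Denominator = 2 + 19*5 = 97
Posterior mean = 9.6289

9.6289


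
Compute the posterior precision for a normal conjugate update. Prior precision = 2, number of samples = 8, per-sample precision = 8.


tau_post = tau_0 + n * tau
= 2 + 8 * 8 = 66

66


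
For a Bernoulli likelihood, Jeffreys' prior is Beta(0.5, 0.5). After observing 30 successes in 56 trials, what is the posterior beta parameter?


Jeffreys' prior for Bernoulli is Beta(0.5, 0.5).
Posterior is Beta(0.5 + k, 0.5 + n - k).
Posterior beta = 0.5 + (n - k) = 0.5 + 26 = 26.5

26.5


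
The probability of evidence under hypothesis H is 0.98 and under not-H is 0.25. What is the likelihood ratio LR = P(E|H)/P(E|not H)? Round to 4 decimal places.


LR = 0.98 / 0.25
= 3.92

3.92


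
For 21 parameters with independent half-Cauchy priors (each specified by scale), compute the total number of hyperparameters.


A half-Cauchy prior has 1 hyperparameter per parameter.
Total = 21 * 1 = 21

21


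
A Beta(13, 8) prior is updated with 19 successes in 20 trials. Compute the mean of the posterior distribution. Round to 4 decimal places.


After update: Beta(32, 9)
Mean = 32 / (32 + 9) = 32 / 41
= 0.7805

0.7805


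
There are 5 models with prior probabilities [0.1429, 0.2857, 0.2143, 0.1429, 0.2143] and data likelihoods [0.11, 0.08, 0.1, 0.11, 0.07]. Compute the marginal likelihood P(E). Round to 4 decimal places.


P(E) = sum over models of P(M_i) * P(E|M_i)
= 0.1429*0.11 + 0.2857*0.08 + 0.2143*0.1 + 0.1429*0.11 + 0.2143*0.07
= 0.0907

0.0907


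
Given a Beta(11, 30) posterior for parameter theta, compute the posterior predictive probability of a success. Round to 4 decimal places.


For a Beta-Bernoulli model, the predictive probability is the mean:
P(success) = 11/(11+30) = 11/41 = 0.2683

0.2683


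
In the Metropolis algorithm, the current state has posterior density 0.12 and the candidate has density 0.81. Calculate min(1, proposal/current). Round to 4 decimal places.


Ratio = 0.81/0.12 = 6.75
Acceptance probability = min(1, 6.75)
= 1.0

1.0


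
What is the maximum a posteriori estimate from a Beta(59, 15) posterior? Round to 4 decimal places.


The MAP estimate equals the mode of the distribution.
Mode of Beta(a,b) = (a-1)/(a+b-2)
= 58/72
= 0.8056

0.8056


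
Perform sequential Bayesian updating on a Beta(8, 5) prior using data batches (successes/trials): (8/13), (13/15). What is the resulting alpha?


Accumulate successes: 21
Posterior alpha = prior alpha + sum of successes
= 8 + 21 = 29

29


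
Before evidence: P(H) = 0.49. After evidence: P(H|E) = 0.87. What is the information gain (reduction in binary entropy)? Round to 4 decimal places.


Prior entropy = 0.9997
Posterior entropy = 0.5574
Information gain = 0.9997 - 0.5574 = 0.4423

0.4423


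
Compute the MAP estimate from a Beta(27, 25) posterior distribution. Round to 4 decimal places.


MAP = mode of Beta distribution
= (alpha - 1)/(alpha + beta - 2)
= (27-1)/(27+25-2)
= 26/50 = 0.52

0.52


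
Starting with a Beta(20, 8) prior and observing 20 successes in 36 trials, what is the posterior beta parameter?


Posterior beta = prior beta + failures
Failures = 36 - 20 = 16
beta_post = 8 + 16 = 24

24


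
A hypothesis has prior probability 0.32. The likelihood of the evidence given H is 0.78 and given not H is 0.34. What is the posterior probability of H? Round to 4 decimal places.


Using Bayes' theorem:
P(E) = 0.32 * 0.78 + 0.68 * 0.34
P(E) = 0.4808
P(H|E) = (0.32 * 0.78) / 0.4808 = 0.5191

0.5191


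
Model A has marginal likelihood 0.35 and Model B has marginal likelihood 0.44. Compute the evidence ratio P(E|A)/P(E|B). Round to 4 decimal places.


Evidence ratio = P(E|A) / P(E|B)
= 0.35 / 0.44
= 0.7955

0.7955


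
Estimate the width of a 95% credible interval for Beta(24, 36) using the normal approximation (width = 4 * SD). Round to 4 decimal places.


For Beta(a,b): Var = ab/((a+b)^2(a+b+1))
Var = 0.0039, SD = 0.0627
Approximate 95% CI width = 4 * 0.0627 = 0.2509

0.2509


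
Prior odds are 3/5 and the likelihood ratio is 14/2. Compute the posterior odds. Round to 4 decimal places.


Posterior odds = prior odds * likelihood ratio
= (3/5) * (14/2)
= 42 / 10
= 4.2

4.2


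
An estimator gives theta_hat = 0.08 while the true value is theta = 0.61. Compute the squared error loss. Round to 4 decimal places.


The squared error loss is (theta_hat - theta)^2
= (0.08 - 0.61)^2
= (-0.53)^2 = 0.2809

0.2809


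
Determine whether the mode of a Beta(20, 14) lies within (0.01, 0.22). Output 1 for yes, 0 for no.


First find the mode: (a-1)/(a+b-2) = 0.5938
Is 0.5938 in (0.01, 0.22)? 0

0


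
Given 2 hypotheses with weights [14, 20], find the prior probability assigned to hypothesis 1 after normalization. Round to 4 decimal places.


To normalize, divide each weight by the sum of all weights.
Sum = 34
Prior(H1) = 14/34 = 0.4118

0.4118


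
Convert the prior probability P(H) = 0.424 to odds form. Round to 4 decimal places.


P(not H) = 1 - 0.424 = 0.576
Odds = 0.424 / 0.576 = 0.7361

0.7361


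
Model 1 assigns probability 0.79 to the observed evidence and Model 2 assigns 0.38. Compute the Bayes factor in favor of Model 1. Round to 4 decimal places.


BF = P(data|M1) / P(data|M2)
= 0.79 / 0.38 = 2.0789

2.0789


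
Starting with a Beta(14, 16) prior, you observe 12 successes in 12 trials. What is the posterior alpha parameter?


For a Beta-Binomial conjugate model:
Posterior alpha = prior alpha + number of successes
= 14 + 12 = 26

26


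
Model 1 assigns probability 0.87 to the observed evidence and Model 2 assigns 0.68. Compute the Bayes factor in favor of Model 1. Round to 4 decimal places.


BF = P(data|M1) / P(data|M2)
= 0.87 / 0.68 = 1.2794

1.2794


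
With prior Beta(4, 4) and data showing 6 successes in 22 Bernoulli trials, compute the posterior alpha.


Conjugate update: alpha_posterior = alpha_prior + k
= 4 + 6 = 10

10


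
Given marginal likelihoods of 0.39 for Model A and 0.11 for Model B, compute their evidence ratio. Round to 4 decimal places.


Ratio = ML(A) / ML(B) = 0.39/0.11
= 3.5455

3.5455


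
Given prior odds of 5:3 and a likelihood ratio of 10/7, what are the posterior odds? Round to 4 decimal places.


Posterior odds = prior odds * LR
Prior odds = 5/3 = 1.6667
LR = 10/7 = 1.4286
Posterior odds = 1.6667 * 1.4286 = 2.381

2.381


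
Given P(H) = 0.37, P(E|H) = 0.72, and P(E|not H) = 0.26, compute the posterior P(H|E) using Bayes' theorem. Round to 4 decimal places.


By Bayes' theorem: P(H|E) = P(E|H)*P(H) / P(E)
P(E) = P(E|H)*P(H) + P(E|not H)*P(not H)
P(E) = 0.72*0.37 + 0.26*0.63 = 0.4302
P(H|E) = 0.72*0.37 / 0.4302 = 0.6192

0.6192


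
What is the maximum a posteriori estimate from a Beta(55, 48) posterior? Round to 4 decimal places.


The MAP estimate equals the mode of the distribution.
Mode of Beta(a,b) = (a-1)/(a+b-2)
= 54/101
= 0.5347

0.5347


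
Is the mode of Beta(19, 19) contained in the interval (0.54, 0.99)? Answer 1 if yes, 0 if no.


Mode = (a-1)/(a+b-2) = 18/36 = 0.5
Interval: (0.54, 0.99)
Contains mode? 0

0


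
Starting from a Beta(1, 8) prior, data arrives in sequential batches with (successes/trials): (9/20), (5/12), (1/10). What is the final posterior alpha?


In sequential Bayesian updating, we sum all successes.
Total successes = 15
Final alpha = 1 + 15 = 16

16


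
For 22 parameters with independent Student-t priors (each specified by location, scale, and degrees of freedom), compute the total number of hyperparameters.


A Student-t prior has 3 hyperparameters per parameter.
Total = 22 * 3 = 66

66


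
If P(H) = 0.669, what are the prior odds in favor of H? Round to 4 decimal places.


Prior odds = P(H) / (1 - P(H))
= 0.669 / 0.331
= 2.0211

2.0211


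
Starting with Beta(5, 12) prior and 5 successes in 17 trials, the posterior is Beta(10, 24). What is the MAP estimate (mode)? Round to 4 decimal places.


The mode of Beta(a, b) when a > 1 and b > 1 is (a-1)/(a+b-2)
= (10 - 1) / (10 + 24 - 2)
= 9 / 32
= 0.2812

0.2812


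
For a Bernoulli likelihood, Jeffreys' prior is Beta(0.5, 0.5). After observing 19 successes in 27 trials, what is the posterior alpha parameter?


Jeffreys' prior for Bernoulli is Beta(0.5, 0.5).
Posterior is Beta(0.5 + k, 0.5 + n - k).
Posterior alpha = 0.5 + k = 0.5 + 19 = 19.5

19.5


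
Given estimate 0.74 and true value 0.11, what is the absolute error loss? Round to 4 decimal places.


Absolute error = |estimate - true|
= |0.63| = 0.63

0.63


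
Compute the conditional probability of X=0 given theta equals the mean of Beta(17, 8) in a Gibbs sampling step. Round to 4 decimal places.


Mean of Beta(17, 8) = 0.68
P(X=0 | theta=0.68) = 0.32

0.32


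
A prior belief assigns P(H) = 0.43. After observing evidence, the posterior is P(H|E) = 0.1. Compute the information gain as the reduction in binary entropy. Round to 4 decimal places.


H(prior) = -0.43*log2(0.43) - 0.57*log2(0.57)
= 0.9858
H(post) = -0.1*log2(0.1) - 0.9*log2(0.9)
= 0.469
IG = 0.9858 - 0.469 = 0.5168

0.5168


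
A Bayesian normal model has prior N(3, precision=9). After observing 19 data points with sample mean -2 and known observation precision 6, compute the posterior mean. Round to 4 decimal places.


Posterior mean = (prior_precision * prior_mean + n * data_precision * data_mean) / (prior_precision + n * data_precision)
Numerator = 9*3 + 19*6*-2 = -201
Denominator = 9 + 19*6 = 123
Posterior mean = -1.6341

-1.6341


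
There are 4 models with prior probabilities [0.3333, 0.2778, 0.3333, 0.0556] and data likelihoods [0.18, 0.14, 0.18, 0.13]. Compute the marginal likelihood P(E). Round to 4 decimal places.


P(E) = sum over models of P(M_i) * P(E|M_i)
= 0.3333*0.18 + 0.2778*0.14 + 0.3333*0.18 + 0.0556*0.13
= 0.1661

0.1661


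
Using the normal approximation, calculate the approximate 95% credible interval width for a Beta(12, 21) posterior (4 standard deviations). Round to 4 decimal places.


Var(Beta) = 12*21/(33^2 * 34) = 0.0068
SD = 0.0825
Width ~ 4*SD = 0.33

0.33


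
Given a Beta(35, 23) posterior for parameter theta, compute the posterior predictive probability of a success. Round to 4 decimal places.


For a Beta-Bernoulli model, the predictive probability is the mean:
P(success) = 35/(35+23) = 35/58 = 0.6034

0.6034


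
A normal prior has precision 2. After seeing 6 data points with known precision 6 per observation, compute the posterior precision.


In the conjugate normal model, precisions add:
tau_posterior = tau_prior + n * tau_data
= 2 + 6*6 = 38

38


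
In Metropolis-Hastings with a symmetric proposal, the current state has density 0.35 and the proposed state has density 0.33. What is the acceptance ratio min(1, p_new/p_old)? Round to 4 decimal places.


Ratio = p_new / p_old = 0.33 / 0.35 = 0.9429
Acceptance = min(1, 0.9429) = 0.9429

0.9429


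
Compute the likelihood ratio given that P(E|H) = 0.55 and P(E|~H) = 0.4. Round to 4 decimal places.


LR = P(E|H) / P(E|~H)
= 0.55 / 0.4 = 1.375

1.375


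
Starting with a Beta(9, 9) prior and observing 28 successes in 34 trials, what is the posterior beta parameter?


Posterior beta = prior beta + failures
Failures = 34 - 28 = 6
beta_post = 9 + 6 = 15

15


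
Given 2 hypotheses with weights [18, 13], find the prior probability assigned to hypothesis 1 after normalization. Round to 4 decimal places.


To normalize, divide each weight by the sum of all weights.
Sum = 31
Prior(H1) = 18/31 = 0.5806

0.5806


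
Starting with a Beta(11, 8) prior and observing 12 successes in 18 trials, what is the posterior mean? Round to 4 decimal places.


Posterior parameters: alpha = 11 + 12 = 23
beta = 8 + 6 = 14
Posterior mean = alpha / (alpha + beta) = 23 / 37
= 0.6216

0.6216


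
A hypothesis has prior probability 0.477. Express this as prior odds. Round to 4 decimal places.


Odds = P(H) / P(not H) = 0.477 / 0.523
= 0.912

0.912


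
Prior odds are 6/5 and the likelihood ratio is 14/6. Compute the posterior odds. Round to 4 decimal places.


Posterior odds = prior odds * likelihood ratio
= (6/5) * (14/6)
= 84 / 30
= 2.8

2.8


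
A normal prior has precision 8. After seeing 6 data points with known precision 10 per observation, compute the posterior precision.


In the conjugate normal model, precisions add:
tau_posterior = tau_prior + n * tau_data
= 8 + 6*10 = 68

68


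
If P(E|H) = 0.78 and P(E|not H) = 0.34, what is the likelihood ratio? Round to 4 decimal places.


Likelihood ratio = P(E|H) / P(E|not H)
= 0.78 / 0.34
= 2.2941

2.2941


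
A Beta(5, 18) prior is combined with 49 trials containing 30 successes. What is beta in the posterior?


In conjugate updating:
beta_posterior = beta_prior + (n - k)
= 18 + (49 - 30)
= 18 + 19 = 37

37


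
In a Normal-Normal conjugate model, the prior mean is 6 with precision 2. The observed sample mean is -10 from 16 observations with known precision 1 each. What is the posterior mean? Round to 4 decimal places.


Posterior precision = tau0 + n*tau = 2 + 16*1 = 18
Posterior mean = (tau0*mu0 + n*tau*xbar) / posterior_precision
= (2*6 + 16*1*-10) / 18
= -148 / 18 = -8.2222

-8.2222


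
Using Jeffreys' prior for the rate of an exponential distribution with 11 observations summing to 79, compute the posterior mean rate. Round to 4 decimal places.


Jeffreys' prior leads to posterior Gamma(11, 79).
Mean = 11/79 = 0.1392

0.1392


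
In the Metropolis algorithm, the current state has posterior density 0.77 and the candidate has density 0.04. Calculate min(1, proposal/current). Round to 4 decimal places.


Ratio = 0.04/0.77 = 0.0519
Acceptance probability = min(1, 0.0519)
= 0.0519

0.0519


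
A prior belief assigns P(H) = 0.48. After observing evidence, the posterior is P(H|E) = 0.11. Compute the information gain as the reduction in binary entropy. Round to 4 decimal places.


H(prior) = -0.48*log2(0.48) - 0.52*log2(0.52)
= 0.9988
H(post) = -0.11*log2(0.11) - 0.89*log2(0.89)
= 0.4999
IG = 0.9988 - 0.4999 = 0.4989

0.4989


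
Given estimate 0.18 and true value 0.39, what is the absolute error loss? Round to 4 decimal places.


Absolute error = |estimate - true|
= |-0.21| = 0.21

0.21


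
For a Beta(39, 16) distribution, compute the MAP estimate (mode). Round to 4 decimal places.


MAP = mode = (a-1)/(a+b-2)
= (39-1)/(39+16-2)
= 38/53 = 0.717

0.717


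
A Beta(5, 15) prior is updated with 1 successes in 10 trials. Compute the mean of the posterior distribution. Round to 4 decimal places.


After update: Beta(6, 24)
Mean = 6 / (6 + 24) = 6 / 30
= 0.2

0.2


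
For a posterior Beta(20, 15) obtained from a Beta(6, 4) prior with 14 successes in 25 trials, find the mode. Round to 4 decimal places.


Mode = (alpha - 1) / (alpha + beta - 2)
= 19 / 33
= 0.5758

0.5758


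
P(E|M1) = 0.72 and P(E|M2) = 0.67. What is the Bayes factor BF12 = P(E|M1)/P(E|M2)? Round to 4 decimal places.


Bayes factor BF12 = P(E|M1) / P(E|M2)
= 0.72 / 0.67
= 1.0746

1.0746


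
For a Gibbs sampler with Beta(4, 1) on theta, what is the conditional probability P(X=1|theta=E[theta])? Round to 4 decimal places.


E[theta] = 4/(4+1) = 0.8
P(X=1|theta) = theta = 0.8

0.8


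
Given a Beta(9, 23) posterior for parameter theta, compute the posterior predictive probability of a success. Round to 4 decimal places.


For a Beta-Bernoulli model, the predictive probability is the mean:
P(success) = 9/(9+23) = 9/32 = 0.2812

0.2812


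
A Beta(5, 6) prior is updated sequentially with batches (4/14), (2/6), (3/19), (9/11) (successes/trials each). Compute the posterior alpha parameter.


Sequential conjugate updating is equivalent to a single batch update.
Total successes across all batches = 18
alpha_posterior = alpha_prior + total_successes = 5 + 18
= 23

23


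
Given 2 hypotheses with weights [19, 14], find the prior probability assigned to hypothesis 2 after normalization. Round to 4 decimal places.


To normalize, divide each weight by the sum of all weights.
Sum = 33
Prior(H2) = 14/33 = 0.4242

0.4242


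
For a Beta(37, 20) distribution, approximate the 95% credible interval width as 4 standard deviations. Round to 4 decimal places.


Variance of Beta(a,b) = ab / ((a+b)^2 * (a+b+1))
= 37*20 / ((57)^2 * 58)
= 0.0039
SD = sqrt(0.0039) = 0.0627
Width = 4 * SD = 0.2507

0.2507


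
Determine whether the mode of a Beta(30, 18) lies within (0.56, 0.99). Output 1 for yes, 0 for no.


First find the mode: (a-1)/(a+b-2) = 0.6304
Is 0.6304 in (0.56, 0.99)? 1

1


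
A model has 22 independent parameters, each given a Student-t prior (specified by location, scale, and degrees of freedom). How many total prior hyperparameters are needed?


Each Student-t prior needs 3 hyperparameters (location, scale, and degrees of freedom).
Total = 3 * 22 = 66

66


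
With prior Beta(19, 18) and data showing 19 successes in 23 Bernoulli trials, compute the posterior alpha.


Conjugate update: alpha_posterior = alpha_prior + k
= 19 + 19 = 38

38


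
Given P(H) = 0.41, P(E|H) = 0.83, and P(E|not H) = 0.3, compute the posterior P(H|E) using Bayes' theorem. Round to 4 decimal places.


By Bayes' theorem: P(H|E) = P(E|H)*P(H) / P(E)
P(E) = P(E|H)*P(H) + P(E|not H)*P(not H)
P(E) = 0.83*0.41 + 0.3*0.59 = 0.5173
P(H|E) = 0.83*0.41 / 0.5173 = 0.6578

0.6578


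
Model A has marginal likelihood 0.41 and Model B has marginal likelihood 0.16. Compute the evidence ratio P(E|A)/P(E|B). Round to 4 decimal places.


Evidence ratio = P(E|A) / P(E|B)
= 0.41 / 0.16
= 2.5625

2.5625


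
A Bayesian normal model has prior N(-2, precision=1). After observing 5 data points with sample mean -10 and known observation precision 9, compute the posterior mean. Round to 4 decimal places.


Posterior mean = (prior_precision * prior_mean + n * data_precision * data_mean) / (prior_precision + n * data_precision)
Numerator = 1*-2 + 5*9*-10 = -452
Denominator = 1 + 5*9 = 46
Posterior mean = -9.8261

-9.8261


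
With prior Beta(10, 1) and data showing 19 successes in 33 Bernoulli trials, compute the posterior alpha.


Conjugate update: alpha_posterior = alpha_prior + k
= 10 + 19 = 29

29


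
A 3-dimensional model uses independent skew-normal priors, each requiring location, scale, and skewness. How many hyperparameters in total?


Per parameter: 3 (location, scale, and skewness).
Total = 3 * 3 = 9

9


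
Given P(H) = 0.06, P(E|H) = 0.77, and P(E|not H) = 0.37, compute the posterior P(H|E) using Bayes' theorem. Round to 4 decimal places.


By Bayes' theorem: P(H|E) = P(E|H)*P(H) / P(E)
P(E) = P(E|H)*P(H) + P(E|not H)*P(not H)
P(E) = 0.77*0.06 + 0.37*0.94 = 0.394
P(H|E) = 0.77*0.06 / 0.394 = 0.1173

0.1173


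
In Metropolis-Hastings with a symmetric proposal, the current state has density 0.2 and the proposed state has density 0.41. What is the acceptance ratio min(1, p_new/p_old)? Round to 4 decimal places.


Ratio = p_new / p_old = 0.41 / 0.2 = 2.05
Acceptance = min(1, 2.05) = 1.0

1.0


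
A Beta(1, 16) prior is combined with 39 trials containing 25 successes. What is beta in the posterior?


In conjugate updating:
beta_posterior = beta_prior + (n - k)
= 16 + (39 - 25)
= 16 + 14 = 30

30


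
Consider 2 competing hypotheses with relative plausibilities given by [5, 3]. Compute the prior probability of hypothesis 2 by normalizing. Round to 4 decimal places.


Sum of weights = 5 + 3 = 8
Normalized prior for H2 = 3 / 8
= 0.375

0.375


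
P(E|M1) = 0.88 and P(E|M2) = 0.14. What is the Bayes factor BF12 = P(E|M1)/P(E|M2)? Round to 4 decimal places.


Bayes factor BF12 = P(E|M1) / P(E|M2)
= 0.88 / 0.14
= 6.2857

6.2857


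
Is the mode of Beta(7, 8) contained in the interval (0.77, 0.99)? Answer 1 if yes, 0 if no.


Mode = (a-1)/(a+b-2) = 6/13 = 0.4615
Interval: (0.77, 0.99)
Contains mode? 0

0


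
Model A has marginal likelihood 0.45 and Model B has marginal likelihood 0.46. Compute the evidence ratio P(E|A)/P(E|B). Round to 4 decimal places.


Evidence ratio = P(E|A) / P(E|B)
= 0.45 / 0.46
= 0.9783

0.9783


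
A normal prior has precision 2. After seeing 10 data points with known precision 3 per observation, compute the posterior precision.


In the conjugate normal model, precisions add:
tau_posterior = tau_prior + n * tau_data
= 2 + 10*3 = 32

32


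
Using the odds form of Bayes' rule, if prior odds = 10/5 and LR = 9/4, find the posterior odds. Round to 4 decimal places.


Bayes' rule in odds form: posterior odds = prior odds * LR
= (10 * 9) / (5 * 4)
= 90/20 = 4.5

4.5


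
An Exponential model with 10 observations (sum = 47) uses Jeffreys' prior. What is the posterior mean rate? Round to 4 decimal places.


Posterior Gamma(10, 47)
E[lambda] = 10/47 = 0.2128

0.2128


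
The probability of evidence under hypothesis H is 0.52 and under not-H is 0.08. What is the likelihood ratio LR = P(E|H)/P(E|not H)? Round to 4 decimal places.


LR = 0.52 / 0.08
= 6.5

6.5


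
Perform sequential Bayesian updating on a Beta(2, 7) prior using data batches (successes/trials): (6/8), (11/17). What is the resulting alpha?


Accumulate successes: 17
Posterior alpha = prior alpha + sum of successes
= 2 + 17 = 19

19


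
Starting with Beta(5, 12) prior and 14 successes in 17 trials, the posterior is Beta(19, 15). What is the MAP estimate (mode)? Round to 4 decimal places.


The mode of Beta(a, b) when a > 1 and b > 1 is (a-1)/(a+b-2)
= (19 - 1) / (19 + 15 - 2)
= 18 / 32
= 0.5625

0.5625


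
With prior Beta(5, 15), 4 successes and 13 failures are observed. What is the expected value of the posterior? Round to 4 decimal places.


Posterior = Beta(9, 28)
E[theta] = alpha/(alpha+beta)
= 9/37 = 0.2432

0.2432


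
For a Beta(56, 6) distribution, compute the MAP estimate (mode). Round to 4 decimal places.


MAP = mode = (a-1)/(a+b-2)
= (56-1)/(56+6-2)
= 55/60 = 0.9167

0.9167


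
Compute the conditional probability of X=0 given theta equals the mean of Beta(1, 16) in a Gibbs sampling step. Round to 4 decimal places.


Mean of Beta(1, 16) = 0.0588
P(X=0 | theta=0.0588) = 0.9412

0.9412


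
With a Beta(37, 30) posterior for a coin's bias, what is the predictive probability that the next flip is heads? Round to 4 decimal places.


The predictive probability equals the posterior mean.
P(next = heads) = alpha / (alpha + beta)
= 37 / 67 = 0.5522

0.5522


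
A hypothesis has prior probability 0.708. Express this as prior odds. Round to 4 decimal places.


Odds = P(H) / P(not H) = 0.708 / 0.292
= 2.4247

2.4247


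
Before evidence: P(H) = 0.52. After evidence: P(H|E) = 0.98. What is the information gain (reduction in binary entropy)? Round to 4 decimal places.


Prior entropy = 0.9988
Posterior entropy = 0.1414
Information gain = 0.9988 - 0.1414 = 0.8574

0.8574


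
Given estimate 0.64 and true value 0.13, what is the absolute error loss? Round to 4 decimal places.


Absolute error = |estimate - true|
= |0.51| = 0.51

0.51


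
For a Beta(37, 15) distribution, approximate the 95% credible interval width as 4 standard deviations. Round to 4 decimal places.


Variance of Beta(a,b) = ab / ((a+b)^2 * (a+b+1))
= 37*15 / ((52)^2 * 53)
= 0.0039
SD = sqrt(0.0039) = 0.0622
Width = 4 * SD = 0.2489

0.2489


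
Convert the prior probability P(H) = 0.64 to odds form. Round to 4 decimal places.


P(not H) = 1 - 0.64 = 0.36
Odds = 0.64 / 0.36 = 1.7778

1.7778


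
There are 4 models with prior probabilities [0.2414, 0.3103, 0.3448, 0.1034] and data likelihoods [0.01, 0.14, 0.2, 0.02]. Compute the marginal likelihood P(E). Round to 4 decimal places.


P(E) = sum over models of P(M_i) * P(E|M_i)
= 0.2414*0.01 + 0.3103*0.14 + 0.3448*0.2 + 0.1034*0.02
= 0.1169

0.1169


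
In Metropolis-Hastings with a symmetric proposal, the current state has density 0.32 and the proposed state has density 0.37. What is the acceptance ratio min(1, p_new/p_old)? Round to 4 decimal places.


Ratio = p_new / p_old = 0.37 / 0.32 = 1.1562
Acceptance = min(1, 1.1562) = 1.0

1.0


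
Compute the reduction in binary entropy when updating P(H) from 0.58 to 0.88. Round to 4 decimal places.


H_before = -p*log2(p) - (1-p)*log2(1-p) for p=0.58: 0.9815
H_after for p=0.88: 0.5294
Reduction = 0.9815 - 0.5294 = 0.4521

0.4521


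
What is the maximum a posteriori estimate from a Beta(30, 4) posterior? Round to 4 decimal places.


The MAP estimate equals the mode of the distribution.
Mode of Beta(a,b) = (a-1)/(a+b-2)
= 29/32
= 0.9062

0.9062


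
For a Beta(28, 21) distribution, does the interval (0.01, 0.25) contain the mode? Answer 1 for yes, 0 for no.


Mode of Beta(a,b) = (a-1)/(a+b-2)
= (28-1)/(28+21-2) = 0.5745
Check: 0.01 <= 0.5745 <= 0.25?
Result: 0

0


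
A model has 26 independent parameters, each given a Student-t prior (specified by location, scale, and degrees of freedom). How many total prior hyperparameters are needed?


Each Student-t prior needs 3 hyperparameters (location, scale, and degrees of freedom).
Total = 3 * 26 = 78

78


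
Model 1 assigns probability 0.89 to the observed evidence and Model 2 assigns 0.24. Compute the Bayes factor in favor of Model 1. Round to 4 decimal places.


BF = P(data|M1) / P(data|M2)
= 0.89 / 0.24 = 3.7083

3.7083


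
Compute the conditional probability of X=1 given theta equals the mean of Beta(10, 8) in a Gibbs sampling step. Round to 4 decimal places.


Mean of Beta(10, 8) = 0.5556
P(X=1 | theta=0.5556) = 0.5556

0.5556


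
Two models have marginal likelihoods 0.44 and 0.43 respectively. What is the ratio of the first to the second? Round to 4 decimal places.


Evidence ratio = 0.44 / 0.43
= 1.0233

1.0233


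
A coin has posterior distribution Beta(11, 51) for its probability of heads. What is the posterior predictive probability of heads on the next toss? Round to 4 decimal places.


Posterior predictive = E[theta] = alpha/(alpha+beta)
= 11/62
= 0.1774

0.1774


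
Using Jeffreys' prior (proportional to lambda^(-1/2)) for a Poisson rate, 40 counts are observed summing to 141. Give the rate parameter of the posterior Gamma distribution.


Conjugate update: Gamma(prior_shape + S, prior_rate + n).
Prior shape = 0.5, prior rate = 0.
Posterior rate = 0 + n = 40

40.0


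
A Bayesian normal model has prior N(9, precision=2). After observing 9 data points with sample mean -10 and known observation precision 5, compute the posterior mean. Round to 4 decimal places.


Posterior mean = (prior_precision * prior_mean + n * data_precision * data_mean) / (prior_precision + n * data_precision)
Numerator = 2*9 + 9*5*-10 = -432
Denominator = 2 + 9*5 = 47
Posterior mean = -9.1915

-9.1915


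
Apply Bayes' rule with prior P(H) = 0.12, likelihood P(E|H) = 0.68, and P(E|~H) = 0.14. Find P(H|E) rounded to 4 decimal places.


Step 1: Compute marginal P(E) = P(E|H)P(H) + P(E|~H)P(~H)
= 0.68*0.12 + 0.14*0.88 = 0.2048
Step 2: P(H|E) = P(E|H)P(H)/P(E) = 0.0816/0.2048
= 0.3984

0.3984


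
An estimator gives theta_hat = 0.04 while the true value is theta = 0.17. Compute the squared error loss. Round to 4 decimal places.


The squared error loss is (theta_hat - theta)^2
= (0.04 - 0.17)^2
= (-0.13)^2 = 0.0169

0.0169


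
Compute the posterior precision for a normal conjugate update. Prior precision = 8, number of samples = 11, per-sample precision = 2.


tau_post = tau_0 + n * tau
= 8 + 11 * 2 = 30

30
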